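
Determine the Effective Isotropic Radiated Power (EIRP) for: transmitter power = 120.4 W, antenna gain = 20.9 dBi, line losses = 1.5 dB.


Pt = 120.4 W = 20.8063 dBW
EIRP = Pt_dBW + Gt - losses = 20.8063 + 20.9 - 1.5 = 40.2063 dBW

40.2063 dBW


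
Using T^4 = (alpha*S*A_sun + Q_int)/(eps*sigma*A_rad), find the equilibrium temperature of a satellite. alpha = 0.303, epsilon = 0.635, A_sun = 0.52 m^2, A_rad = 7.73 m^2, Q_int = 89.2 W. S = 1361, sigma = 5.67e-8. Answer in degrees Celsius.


Numerator = alpha*S*A_sun + Q_int = 0.303*1361*0.52 + 89.2 = 303.6392 W
Denominator = eps*sigma*A_rad = 0.635*5.67e-8*7.73 = 2.7831479e-07 W/K^4
T^4 = 1.0909918e+09 K^4
T = 181.7420 K = -91.4080 C

-91.4080 degrees Celsius


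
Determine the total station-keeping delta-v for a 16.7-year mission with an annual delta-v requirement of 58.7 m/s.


dV = rate * years = 58.7 * 16.7
dV = 980.2900 m/s

980.2900 m/s


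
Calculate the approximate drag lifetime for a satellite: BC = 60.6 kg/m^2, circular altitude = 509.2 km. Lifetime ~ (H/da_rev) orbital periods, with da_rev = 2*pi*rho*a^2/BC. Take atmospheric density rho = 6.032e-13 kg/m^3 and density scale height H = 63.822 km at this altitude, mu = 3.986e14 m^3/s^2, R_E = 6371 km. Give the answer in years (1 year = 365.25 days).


a = R_E + alt = 6880.2000 km = 6.8802e+06 m
da_rev = 2*pi*rho*a^2/BC = 2*pi*6.032e-13*(6.8802e+06)^2/60.6 = 2.960538 m per revolution
N = H/da_rev = 63822.0000 m / 2.960538 m = 21557.5651 revolutions
P = 2*pi*sqrt(a^3/mu) = 5679.5355 s
lifetime = N*P = 21557.5651 * 5679.5355 = 1.2243696e+08 s = 1417.0944 days
years = 1417.0944 / 365.25 = 3.8798 years

3.8798 years


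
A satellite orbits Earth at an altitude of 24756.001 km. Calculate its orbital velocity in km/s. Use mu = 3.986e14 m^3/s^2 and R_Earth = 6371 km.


r = R_E + alt = 6371.0 + 24756.001 = 31127.0010 km = 3.1127001e+07 m
v = sqrt(mu/r) = sqrt(3.986e14 / 3.1127001e+07) = 3578.4916 m/s = 3.5785 km/s

3.5785 km/s


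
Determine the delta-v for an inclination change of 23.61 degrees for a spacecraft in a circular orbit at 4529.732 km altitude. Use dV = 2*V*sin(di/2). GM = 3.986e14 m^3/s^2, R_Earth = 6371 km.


r = 10900.7320 km = 1.0900732e+07 m
V = sqrt(mu/r) = 6047.0118 m/s
di = 23.61 deg = 0.4120722 rad
dV = 2*V*sin(di/2) = 2*6047.0118*sin(0.2060361)
dV = 2474.2132 m/s = 2.4742 km/s

2.4742 km/s


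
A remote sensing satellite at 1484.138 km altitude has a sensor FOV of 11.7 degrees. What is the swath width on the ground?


FOV = 11.7 deg = 0.2042035 rad
swath = 2 * alt * tan(FOV/2) = 2 * 1484.138 * tan(0.1021018)
swath = 2 * 1484.138 * 0.102458
swath = 304.1237 km

304.1237 km


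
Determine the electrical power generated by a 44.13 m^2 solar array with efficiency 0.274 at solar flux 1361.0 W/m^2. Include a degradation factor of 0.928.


P = area * eta * S * degradation
P = 44.13 * 0.274 * 1361.0 * 0.928
P = 15271.8128 W

15271.8128 W


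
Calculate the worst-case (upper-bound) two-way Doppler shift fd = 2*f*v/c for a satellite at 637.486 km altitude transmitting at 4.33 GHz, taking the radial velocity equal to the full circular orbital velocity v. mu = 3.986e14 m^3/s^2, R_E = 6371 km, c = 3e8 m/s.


r = 7.008486e+06 m
v = sqrt(mu/r) = 7541.4793 m/s (worst-case radial velocity)
f = 4.33 GHz = 4.33e+09 Hz
fd = 2*f*v/c = 2*4.33e+09*7541.4793/3.0e+08
fd = 217697.3685 Hz

217697.3685 Hz


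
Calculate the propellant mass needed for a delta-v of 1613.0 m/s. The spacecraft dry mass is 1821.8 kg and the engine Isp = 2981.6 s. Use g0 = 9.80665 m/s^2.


ve = Isp * g0 = 2981.6 * 9.80665 = 29239.507640 m/s
mass ratio = exp(dv/ve) = exp(1613.0/29239.507640) = 1.05671505
m_prop = m_dry * (mr - 1) = 1821.8 * (1.05671505 - 1)
m_prop = 103.3235 kg

103.3235 kg


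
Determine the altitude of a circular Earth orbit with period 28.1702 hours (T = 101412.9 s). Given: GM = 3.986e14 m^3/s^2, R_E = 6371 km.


T = 101412.9 s
r = (mu*T^2/(4*pi^2))^(1/3) = (3.986e14 * 101412.9^2 / (4*pi^2))^(1/3)
r = 4.7002539e+07 m = 47002.5392 km
alt = r - R_E = 47002.5392 - 6371 = 40631.5392 km

40631.5392 km


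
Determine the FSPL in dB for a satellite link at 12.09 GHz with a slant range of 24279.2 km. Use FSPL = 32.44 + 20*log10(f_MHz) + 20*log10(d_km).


f = 12.09 GHz = 12090.0000 MHz
d = 24279.2 km
FSPL = 32.44 + 20*log10(12090.0000) + 20*log10(24279.2)
FSPL = 32.44 + 81.6485 + 87.7047
FSPL = 201.7932 dB

201.7932 dB


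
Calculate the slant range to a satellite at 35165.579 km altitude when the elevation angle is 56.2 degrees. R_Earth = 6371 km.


h = 35165.579 km, el = 56.2 deg
d = -R_E*sin(el) + sqrt((R_E*sin(el))^2 + 2*R_E*h + h^2)
d = -6371.0000*sin(0.980875) + sqrt((6371.0000*0.8309845)^2 + 2*6371.0000*35165.579 + 35165.579^2)
d = 36090.8959 km

36090.8959 km


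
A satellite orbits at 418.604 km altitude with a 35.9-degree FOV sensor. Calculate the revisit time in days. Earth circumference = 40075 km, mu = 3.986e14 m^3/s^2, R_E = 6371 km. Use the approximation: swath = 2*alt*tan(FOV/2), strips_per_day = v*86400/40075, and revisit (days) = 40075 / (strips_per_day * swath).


swath = 2*418.604*tan(0.3132866) = 271.2179 km
v = sqrt(mu/r) = 7662.0755 m/s = 7.6621 km/s
strips/day = v*86400/40075 = 7.6621*86400/40075 = 16.5191
coverage/day = strips * swath = 16.5191 * 271.2179 = 4480.2776 km
revisit = 40075 / 4480.2776 = 8.9448 days

8.9448 days


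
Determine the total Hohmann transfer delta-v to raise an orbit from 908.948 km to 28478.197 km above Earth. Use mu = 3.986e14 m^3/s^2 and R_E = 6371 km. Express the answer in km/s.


r1 = 7279.9480 km = 7.279948e+06 m
r2 = 34849.1970 km = 3.4849197e+07 m
dv1 = sqrt(mu/r1)*(sqrt(2*r2/(r1+r2)) - 1) = 2118.0006 m/s
dv2 = sqrt(mu/r2)*(1 - sqrt(2*r1/(r1+r2))) = 1393.7895 m/s
total dv = |dv1| + |dv2| = 2118.0006 + 1393.7895 = 3511.7901 m/s = 3.5118 km/s

3.5118 km/s


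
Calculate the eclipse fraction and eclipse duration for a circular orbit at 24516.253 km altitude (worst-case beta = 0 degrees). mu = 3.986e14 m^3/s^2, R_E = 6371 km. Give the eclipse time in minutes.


r = 30887.2530 km
T = 900.3863 min
Eclipse fraction = arcsin(R_E/r)/pi = arcsin(6371.0000/30887.2530)/pi
= arcsin(0.2062663)/pi = 0.06613132
Eclipse duration = 0.06613132 * 900.3863 = 59.5437 min

59.5437 minutes


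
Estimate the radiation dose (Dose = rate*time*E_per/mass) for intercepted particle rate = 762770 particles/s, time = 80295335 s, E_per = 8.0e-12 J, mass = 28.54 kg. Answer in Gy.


Total energy deposited = rate * time * E_per
  = 762770 * 80295335 * 8.0e-12 = 489.9750 J
Dose = E_total / mass = 489.9750 / 28.54
Dose = 17.1680 Gy

17.1680 Gy


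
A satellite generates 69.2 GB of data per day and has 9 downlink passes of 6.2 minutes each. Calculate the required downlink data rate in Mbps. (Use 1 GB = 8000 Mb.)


total contact time = 9 * 6.2 * 60 = 3348.0000 s
data = 69.2 GB = 553600.0000 Mb
rate = 553600.0000 / 3348.0000 = 165.3524 Mbps

165.3524 Mbps


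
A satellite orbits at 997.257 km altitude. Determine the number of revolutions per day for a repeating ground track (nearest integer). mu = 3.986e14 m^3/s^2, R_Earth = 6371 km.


r = 7.368257e+06 m
T = 2*pi*sqrt(r^3/mu) = 6294.4584 s = 104.9076 min
revs/day = 1440 / 104.9076 = 13.7264
Rounded: 14 revolutions per day

14 revolutions per day


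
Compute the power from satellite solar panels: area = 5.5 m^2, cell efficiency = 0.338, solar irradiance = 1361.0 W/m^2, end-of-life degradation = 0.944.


P = area * eta * S * degradation
P = 5.5 * 0.338 * 1361.0 * 0.944
P = 2388.4135 W

2388.4135 W


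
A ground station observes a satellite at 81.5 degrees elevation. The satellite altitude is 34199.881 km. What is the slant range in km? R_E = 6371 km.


h = 34199.881 km, el = 81.5 deg
d = -R_E*sin(el) + sqrt((R_E*sin(el))^2 + 2*R_E*h + h^2)
d = -6371.0000*sin(1.4224) + sqrt((6371.0000*0.9890159)^2 + 2*6371.0000*34199.881 + 34199.881^2)
d = 34258.9306 km

34258.9306 km


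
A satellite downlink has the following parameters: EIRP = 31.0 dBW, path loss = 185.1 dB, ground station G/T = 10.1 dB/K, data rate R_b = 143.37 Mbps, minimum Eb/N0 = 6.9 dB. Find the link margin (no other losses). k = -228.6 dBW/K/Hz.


C/N0 = EIRP - FSPL + G/T - k = 31.0 - 185.1 + 10.1 - (-228.6)
C/N0 = 84.6000 dB-Hz
R_b = 143.37 Mbps = 1.4337e+08 bps -> 10*log10(R_b) = 81.5646 dB-Hz
Eb/N0 = C/N0 - 10*log10(R_b) = 84.6000 - 81.5646 = 3.0354 dB
Margin = Eb/N0 - Eb/N0_req = 3.0354 - 6.9 = -3.8646 dB (negative margin: link does not close)

-3.8646 dB


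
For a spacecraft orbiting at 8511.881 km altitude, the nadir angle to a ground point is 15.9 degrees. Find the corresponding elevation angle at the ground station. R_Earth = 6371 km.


r = R_E + alt = 14882.8810 km
Law of sines in the satellite / Earth-center / ground-point triangle:
  sin(nadir)/R_E = sin(90 + el)/r  =>  cos(el) = (r/R_E)*sin(nadir)
cos(el) = (14882.8810 / 6371.0000) * sin(15.9 deg) = 0.6399784
el = arccos(0.6399784) = 50.2098 deg
(Earth-central angle = 90 - nadir - el = 23.8902 deg)

50.2098 degrees


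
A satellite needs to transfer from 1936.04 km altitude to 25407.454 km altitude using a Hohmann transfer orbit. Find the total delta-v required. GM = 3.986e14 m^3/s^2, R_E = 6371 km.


r1 = 8307.0400 km = 8.30704e+06 m
r2 = 31778.4540 km = 3.1778454e+07 m
dv1 = sqrt(mu/r1)*(sqrt(2*r2/(r1+r2)) - 1) = 1795.3400 m/s
dv2 = sqrt(mu/r2)*(1 - sqrt(2*r1/(r1+r2))) = 1261.5598 m/s
total dv = |dv1| + |dv2| = 1795.3400 + 1261.5598 = 3056.8998 m/s = 3.0569 km/s

3.0569 km/s


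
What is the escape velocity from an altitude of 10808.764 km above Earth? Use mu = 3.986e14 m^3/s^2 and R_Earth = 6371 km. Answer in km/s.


r = 6371.0 + 10808.764 = 17179.7640 km = 1.7179764e+07 m
v_esc = sqrt(2*mu/r) = sqrt(2*3.986e14 / 1.7179764e+07)
v_esc = 6812.0064 m/s = 6.8120 km/s

6.8120 km/s


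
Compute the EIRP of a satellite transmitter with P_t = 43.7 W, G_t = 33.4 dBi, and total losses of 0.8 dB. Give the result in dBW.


Pt = 43.7 W = 16.4048 dBW
EIRP = Pt_dBW + Gt - losses = 16.4048 + 33.4 - 0.8 = 49.0048 dBW

49.0048 dBW


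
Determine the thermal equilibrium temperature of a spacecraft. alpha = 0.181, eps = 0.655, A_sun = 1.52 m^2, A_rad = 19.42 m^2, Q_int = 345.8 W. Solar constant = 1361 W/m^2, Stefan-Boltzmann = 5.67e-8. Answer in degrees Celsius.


Numerator = alpha*S*A_sun + Q_int = 0.181*1361*1.52 + 345.8 = 720.2383 W
Denominator = eps*sigma*A_rad = 0.655*5.67e-8*19.42 = 7.2122967e-07 W/K^4
T^4 = 9.9862547e+08 K^4
T = 177.7668 K = -95.3832 C

-95.3832 degrees Celsius


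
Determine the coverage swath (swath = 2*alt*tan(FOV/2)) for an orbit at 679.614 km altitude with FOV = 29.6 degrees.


FOV = 29.6 deg = 0.5166175 rad
swath = 2 * alt * tan(FOV/2) = 2 * 679.614 * tan(0.2583087)
swath = 2 * 679.614 * 0.2642114
swath = 359.1235 km

359.1235 km


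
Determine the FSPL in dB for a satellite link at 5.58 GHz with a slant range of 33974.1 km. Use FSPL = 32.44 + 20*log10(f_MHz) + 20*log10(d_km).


f = 5.58 GHz = 5580.0000 MHz
d = 33974.1 km
FSPL = 32.44 + 20*log10(5580.0000) + 20*log10(33974.1)
FSPL = 32.44 + 74.9327 + 90.6230
FSPL = 197.9956 dB

197.9956 dB


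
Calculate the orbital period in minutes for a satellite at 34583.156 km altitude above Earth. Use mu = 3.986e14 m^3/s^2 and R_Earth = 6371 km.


r = 40954.1560 km = 4.0954156e+07 m
T = 2*pi*sqrt(r^3/mu) = 2*pi*sqrt(6.8690067e+22 / 3.986e14)
T = 82481.8117 s = 1374.6969 min

1374.6969 minutes


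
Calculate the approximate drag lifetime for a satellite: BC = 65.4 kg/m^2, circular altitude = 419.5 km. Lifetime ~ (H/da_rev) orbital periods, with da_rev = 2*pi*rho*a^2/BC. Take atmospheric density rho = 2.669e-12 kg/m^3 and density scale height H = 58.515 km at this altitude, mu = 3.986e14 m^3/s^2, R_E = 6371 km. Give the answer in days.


a = R_E + alt = 6790.5000 km = 6.7905e+06 m
da_rev = 2*pi*rho*a^2/BC = 2*pi*2.669e-12*(6.7905e+06)^2/65.4 = 11.823722 m per revolution
N = H/da_rev = 58515.0000 m / 11.823722 m = 4948.9493 revolutions
P = 2*pi*sqrt(a^3/mu) = 5568.8286 s
lifetime = N*P = 4948.9493 * 5568.8286 = 2.7559851e+07 s = 318.9798 days

318.9798 days


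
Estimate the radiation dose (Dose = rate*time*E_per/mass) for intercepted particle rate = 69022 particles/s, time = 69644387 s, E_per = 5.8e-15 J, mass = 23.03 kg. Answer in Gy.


Total energy deposited = rate * time * E_per
  = 69022 * 69644387 * 5.8e-15 = 0.02788057 J
Dose = E_total / mass = 0.02788057 / 23.03
Dose = 0.00121062 Gy

0.0012 Gy


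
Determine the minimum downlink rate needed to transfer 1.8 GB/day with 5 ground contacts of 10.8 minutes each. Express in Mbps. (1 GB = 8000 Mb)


total contact time = 5 * 10.8 * 60 = 3240.0000 s
data = 1.8 GB = 14400.0000 Mb
rate = 14400.0000 / 3240.0000 = 4.4444 Mbps

4.4444 Mbps


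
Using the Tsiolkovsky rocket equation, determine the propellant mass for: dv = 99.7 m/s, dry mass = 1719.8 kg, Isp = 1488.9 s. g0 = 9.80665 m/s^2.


ve = Isp * g0 = 1488.9 * 9.80665 = 14601.121185 m/s
mass ratio = exp(dv/ve) = exp(99.7/14601.121185) = 1.00685161
m_prop = m_dry * (mr - 1) = 1719.8 * (1.00685161 - 1)
m_prop = 11.7834 kg

11.7834 kg


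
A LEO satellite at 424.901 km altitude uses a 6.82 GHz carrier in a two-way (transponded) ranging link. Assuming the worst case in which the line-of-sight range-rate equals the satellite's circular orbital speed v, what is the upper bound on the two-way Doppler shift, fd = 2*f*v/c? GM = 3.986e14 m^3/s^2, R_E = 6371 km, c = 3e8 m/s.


r = 6.795901e+06 m
v = sqrt(mu/r) = 7658.5248 m/s (worst-case radial velocity)
f = 6.82 GHz = 6.82e+09 Hz
fd = 2*f*v/c = 2*6.82e+09*7658.5248/3.0e+08
fd = 348207.5961 Hz

348207.5961 Hz


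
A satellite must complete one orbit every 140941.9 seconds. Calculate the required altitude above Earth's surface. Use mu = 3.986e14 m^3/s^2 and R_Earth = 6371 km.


T = 140941.9 s
r = (mu*T^2/(4*pi^2))^(1/3) = (3.986e14 * 140941.9^2 / (4*pi^2))^(1/3)
r = 5.8535491e+07 m = 58535.4912 km
alt = r - R_E = 58535.4912 - 6371 = 52164.4912 km

52164.4912 km


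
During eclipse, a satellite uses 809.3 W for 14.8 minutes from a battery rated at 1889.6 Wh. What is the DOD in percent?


E_used = P * t / 60 = 809.3 * 14.8 / 60 = 199.6273 Wh
DOD = E_used / E_total * 100 = 199.6273 / 1889.6 * 100
DOD = 10.5645 %

10.5645 %


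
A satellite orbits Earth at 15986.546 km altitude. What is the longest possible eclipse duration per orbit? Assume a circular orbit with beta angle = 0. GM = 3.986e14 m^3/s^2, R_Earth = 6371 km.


r = 22357.5460 km
T = 554.4931 min
Eclipse fraction = arcsin(R_E/r)/pi = arcsin(6371.0000/22357.5460)/pi
= arcsin(0.2849597)/pi = 0.09198023
Eclipse duration = 0.09198023 * 554.4931 = 51.0024 min

51.0024 minutes


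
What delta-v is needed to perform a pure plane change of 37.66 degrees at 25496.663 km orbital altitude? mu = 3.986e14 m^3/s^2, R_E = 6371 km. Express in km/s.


r = 31867.6630 km = 3.1867663e+07 m
V = sqrt(mu/r) = 3536.6619 m/s
di = 37.66 deg = 0.657291 rad
dV = 2*V*sin(di/2) = 2*3536.6619*sin(0.3286455)
dV = 2282.9953 m/s = 2.2830 km/s

2.2830 km/s


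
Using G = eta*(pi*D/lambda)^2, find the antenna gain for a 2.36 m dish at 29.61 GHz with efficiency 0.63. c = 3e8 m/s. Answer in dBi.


lambda = c/f = 3e8 / 2.961e+10 = 0.01013171 m
G = eta*(pi*D/lambda)^2 = 0.63*(pi*2.36/0.01013171)^2
G = 337363.8981 (linear)
G = 10*log10(337363.8981) = 55.2810 dBi

55.2810 dBi


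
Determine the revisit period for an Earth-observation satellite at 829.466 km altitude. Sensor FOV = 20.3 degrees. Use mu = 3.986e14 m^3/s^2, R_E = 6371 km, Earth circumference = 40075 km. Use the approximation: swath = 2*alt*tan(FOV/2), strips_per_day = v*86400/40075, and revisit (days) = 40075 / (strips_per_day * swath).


swath = 2*829.466*tan(0.1771509) = 296.9947 km
v = sqrt(mu/r) = 7440.2640 m/s = 7.4403 km/s
strips/day = v*86400/40075 = 7.4403*86400/40075 = 16.0409
coverage/day = strips * swath = 16.0409 * 296.9947 = 4764.0596 km
revisit = 40075 / 4764.0596 = 8.4119 days

8.4119 days


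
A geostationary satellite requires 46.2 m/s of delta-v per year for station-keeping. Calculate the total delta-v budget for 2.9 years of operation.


dV = rate * years = 46.2 * 2.9
dV = 133.9800 m/s

133.9800 m/s


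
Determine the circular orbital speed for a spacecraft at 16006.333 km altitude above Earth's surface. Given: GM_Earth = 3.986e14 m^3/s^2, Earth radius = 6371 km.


r = R_E + alt = 6371.0 + 16006.333 = 22377.3330 km = 2.2377333e+07 m
v = sqrt(mu/r) = sqrt(3.986e14 / 2.2377333e+07) = 4220.5056 m/s = 4.2205 km/s

4.2205 km/s


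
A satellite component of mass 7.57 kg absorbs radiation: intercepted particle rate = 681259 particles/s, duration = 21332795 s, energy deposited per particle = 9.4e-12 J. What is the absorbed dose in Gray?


Total energy deposited = rate * time * E_per
  = 681259 * 21332795 * 9.4e-12 = 136.6117 J
Dose = E_total / mass = 136.6117 / 7.57
Dose = 18.0465 Gy

18.0465 Gy


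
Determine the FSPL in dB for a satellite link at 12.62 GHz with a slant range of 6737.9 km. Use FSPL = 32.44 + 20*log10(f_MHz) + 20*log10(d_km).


f = 12.62 GHz = 12620.0000 MHz
d = 6737.9 km
FSPL = 32.44 + 20*log10(12620.0000) + 20*log10(6737.9)
FSPL = 32.44 + 82.0212 + 76.5705
FSPL = 191.0317 dB

191.0317 dB


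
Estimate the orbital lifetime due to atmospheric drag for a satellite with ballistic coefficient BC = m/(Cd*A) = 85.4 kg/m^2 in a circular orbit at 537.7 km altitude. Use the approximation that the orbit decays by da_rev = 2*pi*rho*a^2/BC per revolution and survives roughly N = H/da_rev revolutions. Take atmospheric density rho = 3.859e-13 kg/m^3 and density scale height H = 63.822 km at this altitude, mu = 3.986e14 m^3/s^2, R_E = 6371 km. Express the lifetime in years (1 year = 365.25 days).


a = R_E + alt = 6908.7000 km = 6.9087e+06 m
da_rev = 2*pi*rho*a^2/BC = 2*pi*3.859e-13*(6.9087e+06)^2/85.4 = 1.355156 m per revolution
N = H/da_rev = 63822.0000 m / 1.355156 m = 47095.6683 revolutions
P = 2*pi*sqrt(a^3/mu) = 5714.8617 s
lifetime = N*P = 47095.6683 * 5714.8617 = 2.6914523e+08 s = 3115.1068 days
years = 3115.1068 / 365.25 = 8.5287 years

8.5287 years


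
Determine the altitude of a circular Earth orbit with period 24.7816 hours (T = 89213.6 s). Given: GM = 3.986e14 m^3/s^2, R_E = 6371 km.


T = 89213.6 s
r = (mu*T^2/(4*pi^2))^(1/3) = (3.986e14 * 89213.6^2 / (4*pi^2))^(1/3)
r = 4.3153222e+07 m = 43153.2221 km
alt = r - R_E = 43153.2221 - 6371 = 36782.2221 km

36782.2221 km


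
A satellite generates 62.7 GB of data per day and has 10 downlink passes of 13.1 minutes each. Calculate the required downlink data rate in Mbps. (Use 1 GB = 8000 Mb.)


total contact time = 10 * 13.1 * 60 = 7860.0000 s
data = 62.7 GB = 501600.0000 Mb
rate = 501600.0000 / 7860.0000 = 63.8168 Mbps

63.8168 Mbps


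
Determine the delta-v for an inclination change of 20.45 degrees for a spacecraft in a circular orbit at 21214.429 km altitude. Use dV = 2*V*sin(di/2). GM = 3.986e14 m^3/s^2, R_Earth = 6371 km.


r = 27585.4290 km = 2.7585429e+07 m
V = sqrt(mu/r) = 3801.2705 m/s
di = 20.45 deg = 0.3569198 rad
dV = 2*V*sin(di/2) = 2*3801.2705*sin(0.1784599)
dV = 1349.5587 m/s = 1.3496 km/s

1.3496 km/s


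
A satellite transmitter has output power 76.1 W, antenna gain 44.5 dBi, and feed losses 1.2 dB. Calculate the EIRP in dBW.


Pt = 76.1 W = 18.8138 dBW
EIRP = Pt_dBW + Gt - losses = 18.8138 + 44.5 - 1.2 = 62.1138 dBW

62.1138 dBW


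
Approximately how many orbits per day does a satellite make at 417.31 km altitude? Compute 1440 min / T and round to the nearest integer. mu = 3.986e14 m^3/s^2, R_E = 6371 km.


r = 6.78831e+06 m
T = 2*pi*sqrt(r^3/mu) = 5566.1348 s = 92.7689 min
revs/day = 1440 / 92.7689 = 15.5224
Rounded: 16 revolutions per day

16 revolutions per day


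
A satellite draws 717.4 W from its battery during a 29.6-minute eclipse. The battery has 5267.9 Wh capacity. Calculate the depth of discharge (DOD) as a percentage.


E_used = P * t / 60 = 717.4 * 29.6 / 60 = 353.9173 Wh
DOD = E_used / E_total * 100 = 353.9173 / 5267.9 * 100
DOD = 6.7184 %

6.7184 %


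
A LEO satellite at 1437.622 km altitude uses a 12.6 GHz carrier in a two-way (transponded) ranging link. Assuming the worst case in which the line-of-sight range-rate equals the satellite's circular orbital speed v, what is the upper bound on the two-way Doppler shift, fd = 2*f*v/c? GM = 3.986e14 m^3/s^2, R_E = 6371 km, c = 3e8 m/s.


r = 7.808622e+06 m
v = sqrt(mu/r) = 7144.6580 m/s (worst-case radial velocity)
f = 12.6 GHz = 1.26e+10 Hz
fd = 2*f*v/c = 2*1.26e+10*7144.6580/3.0e+08
fd = 600151.2752 Hz

600151.2752 Hz


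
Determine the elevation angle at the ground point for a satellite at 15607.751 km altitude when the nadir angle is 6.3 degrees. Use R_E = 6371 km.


r = R_E + alt = 21978.7510 km
Law of sines in the satellite / Earth-center / ground-point triangle:
  sin(nadir)/R_E = sin(90 + el)/r  =>  cos(el) = (r/R_E)*sin(nadir)
cos(el) = (21978.7510 / 6371.0000) * sin(6.3 deg) = 0.3785627
el = arccos(0.3785627) = 67.7553 deg
(Earth-central angle = 90 - nadir - el = 15.9447 deg)

67.7553 degrees


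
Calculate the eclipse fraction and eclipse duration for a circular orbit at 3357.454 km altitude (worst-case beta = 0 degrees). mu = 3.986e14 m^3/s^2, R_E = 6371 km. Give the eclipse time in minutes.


r = 9728.4540 km
T = 159.1570 min
Eclipse fraction = arcsin(R_E/r)/pi = arcsin(6371.0000/9728.4540)/pi
= arcsin(0.6548831)/pi = 0.2272821
Eclipse duration = 0.2272821 * 159.1570 = 36.1735 min

36.1735 minutes


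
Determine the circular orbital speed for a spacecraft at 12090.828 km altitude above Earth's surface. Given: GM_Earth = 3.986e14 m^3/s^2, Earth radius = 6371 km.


r = R_E + alt = 6371.0 + 12090.828 = 18461.8280 km = 1.8461828e+07 m
v = sqrt(mu/r) = sqrt(3.986e14 / 1.8461828e+07) = 4646.5573 m/s = 4.6466 km/s

4.6466 km/s


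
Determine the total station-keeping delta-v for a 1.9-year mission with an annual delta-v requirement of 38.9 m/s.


dV = rate * years = 38.9 * 1.9
dV = 73.9100 m/s

73.9100 m/s


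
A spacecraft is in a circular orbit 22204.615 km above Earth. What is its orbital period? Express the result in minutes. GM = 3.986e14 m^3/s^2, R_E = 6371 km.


r = 28575.6150 km = 2.8575615e+07 m
T = 2*pi*sqrt(r^3/mu) = 2*pi*sqrt(2.3333869e+22 / 3.986e14)
T = 48073.3736 s = 801.2229 min

801.2229 minutes


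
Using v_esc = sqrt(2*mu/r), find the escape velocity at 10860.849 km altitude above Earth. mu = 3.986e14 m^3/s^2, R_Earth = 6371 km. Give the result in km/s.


r = 6371.0 + 10860.849 = 17231.8490 km = 1.7231849e+07 m
v_esc = sqrt(2*mu/r) = sqrt(2*3.986e14 / 1.7231849e+07)
v_esc = 6801.7036 m/s = 6.8017 km/s

6.8017 km/s


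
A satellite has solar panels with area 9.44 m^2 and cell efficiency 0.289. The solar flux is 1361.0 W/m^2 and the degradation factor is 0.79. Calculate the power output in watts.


P = area * eta * S * degradation
P = 9.44 * 0.289 * 1361.0 * 0.79
P = 2933.2904 W

2933.2904 W


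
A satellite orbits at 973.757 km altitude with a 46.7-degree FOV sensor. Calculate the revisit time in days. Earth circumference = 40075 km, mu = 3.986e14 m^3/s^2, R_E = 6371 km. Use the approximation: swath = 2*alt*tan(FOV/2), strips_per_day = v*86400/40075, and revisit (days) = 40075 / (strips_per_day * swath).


swath = 2*973.757*tan(0.4075344) = 840.7475 km
v = sqrt(mu/r) = 7366.8178 m/s = 7.3668 km/s
strips/day = v*86400/40075 = 7.3668*86400/40075 = 15.8825
coverage/day = strips * swath = 15.8825 * 840.7475 = 13353.2121 km
revisit = 40075 / 13353.2121 = 3.0012 days

3.0012 days


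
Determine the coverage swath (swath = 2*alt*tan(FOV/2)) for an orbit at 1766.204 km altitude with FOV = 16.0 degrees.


FOV = 16.0 deg = 0.2792527 rad
swath = 2 * alt * tan(FOV/2) = 2 * 1766.204 * tan(0.1396263)
swath = 2 * 1766.204 * 0.1405408
swath = 496.4476 km

496.4476 km


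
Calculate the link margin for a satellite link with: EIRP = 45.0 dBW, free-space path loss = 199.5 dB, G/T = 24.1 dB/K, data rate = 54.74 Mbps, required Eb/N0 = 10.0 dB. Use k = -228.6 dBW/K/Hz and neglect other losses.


C/N0 = EIRP - FSPL + G/T - k = 45.0 - 199.5 + 24.1 - (-228.6)
C/N0 = 98.2000 dB-Hz
R_b = 54.74 Mbps = 5.474e+07 bps -> 10*log10(R_b) = 77.3830 dB-Hz
Eb/N0 = C/N0 - 10*log10(R_b) = 98.2000 - 77.3830 = 20.8170 dB
Margin = Eb/N0 - Eb/N0_req = 20.8170 - 10.0 = 10.8170 dB (link closes)

10.8170 dB


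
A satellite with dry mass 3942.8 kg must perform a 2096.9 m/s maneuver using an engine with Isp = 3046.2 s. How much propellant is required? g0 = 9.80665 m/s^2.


ve = Isp * g0 = 3046.2 * 9.80665 = 29873.017230 m/s
mass ratio = exp(dv/ve) = exp(2096.9/29873.017230) = 1.07271603
m_prop = m_dry * (mr - 1) = 3942.8 * (1.07271603 - 1)
m_prop = 286.7048 kg

286.7048 kg


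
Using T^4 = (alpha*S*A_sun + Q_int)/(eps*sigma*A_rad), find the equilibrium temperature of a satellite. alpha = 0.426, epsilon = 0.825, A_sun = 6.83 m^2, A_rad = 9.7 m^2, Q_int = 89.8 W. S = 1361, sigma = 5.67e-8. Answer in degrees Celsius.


Numerator = alpha*S*A_sun + Q_int = 0.426*1361*6.83 + 89.8 = 4049.7384 W
Denominator = eps*sigma*A_rad = 0.825*5.67e-8*9.7 = 4.5374175e-07 W/K^4
T^4 = 8.9252055e+09 K^4
T = 307.3651 K = 34.2151 C

34.2151 degrees Celsius


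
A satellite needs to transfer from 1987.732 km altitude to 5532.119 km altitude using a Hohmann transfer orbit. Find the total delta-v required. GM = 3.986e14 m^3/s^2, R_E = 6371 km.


r1 = 8358.7320 km = 8.358732e+06 m
r2 = 11903.1190 km = 1.1903119e+07 m
dv1 = sqrt(mu/r1)*(sqrt(2*r2/(r1+r2)) - 1) = 579.6622 m/s
dv2 = sqrt(mu/r2)*(1 - sqrt(2*r1/(r1+r2))) = 530.4517 m/s
total dv = |dv1| + |dv2| = 579.6622 + 530.4517 = 1110.1139 m/s = 1.1101 km/s

1.1101 km/s


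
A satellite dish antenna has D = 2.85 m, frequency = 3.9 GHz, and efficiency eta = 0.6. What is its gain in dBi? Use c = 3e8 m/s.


lambda = c/f = 3e8 / 3.9e+09 = 0.07692308 m
G = eta*(pi*D/lambda)^2 = 0.6*(pi*2.85/0.07692308)^2
G = 8128.8184 (linear)
G = 10*log10(8128.8184) = 39.1003 dBi

39.1003 dBi


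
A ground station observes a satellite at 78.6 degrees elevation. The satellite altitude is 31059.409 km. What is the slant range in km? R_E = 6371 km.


h = 31059.409 km, el = 78.6 deg
d = -R_E*sin(el) + sqrt((R_E*sin(el))^2 + 2*R_E*h + h^2)
d = -6371.0000*sin(1.3718) + sqrt((6371.0000*0.9802712)^2 + 2*6371.0000*31059.409 + 31059.409^2)
d = 31163.9124 km

31163.9124 km


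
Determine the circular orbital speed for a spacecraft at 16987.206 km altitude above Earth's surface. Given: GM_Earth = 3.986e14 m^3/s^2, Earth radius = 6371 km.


r = R_E + alt = 6371.0 + 16987.206 = 23358.2060 km = 2.3358206e+07 m
v = sqrt(mu/r) = sqrt(3.986e14 / 2.3358206e+07) = 4130.9402 m/s = 4.1309 km/s

4.1309 km/s


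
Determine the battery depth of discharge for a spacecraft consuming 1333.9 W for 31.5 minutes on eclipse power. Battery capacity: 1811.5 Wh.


E_used = P * t / 60 = 1333.9 * 31.5 / 60 = 700.2975 Wh
DOD = E_used / E_total * 100 = 700.2975 / 1811.5 * 100
DOD = 38.6584 %

38.6584 %


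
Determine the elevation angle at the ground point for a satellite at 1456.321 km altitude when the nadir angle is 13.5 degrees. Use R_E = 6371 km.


r = R_E + alt = 7827.3210 km
Law of sines in the satellite / Earth-center / ground-point triangle:
  sin(nadir)/R_E = sin(90 + el)/r  =>  cos(el) = (r/R_E)*sin(nadir)
cos(el) = (7827.3210 / 6371.0000) * sin(13.5 deg) = 0.2868077
el = arccos(0.2868077) = 73.3331 deg
(Earth-central angle = 90 - nadir - el = 3.1669 deg)

73.3331 degrees


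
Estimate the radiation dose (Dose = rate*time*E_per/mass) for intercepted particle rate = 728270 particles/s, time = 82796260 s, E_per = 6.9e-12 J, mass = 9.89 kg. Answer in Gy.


Total energy deposited = rate * time * E_per
  = 728270 * 82796260 * 6.9e-12 = 416.0564 J
Dose = E_total / mass = 416.0564 / 9.89
Dose = 42.0684 Gy

42.0684 Gy


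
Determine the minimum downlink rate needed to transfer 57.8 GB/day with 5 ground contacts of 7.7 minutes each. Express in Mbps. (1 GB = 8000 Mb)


total contact time = 5 * 7.7 * 60 = 2310.0000 s
data = 57.8 GB = 462400.0000 Mb
rate = 462400.0000 / 2310.0000 = 200.1732 Mbps

200.1732 Mbps


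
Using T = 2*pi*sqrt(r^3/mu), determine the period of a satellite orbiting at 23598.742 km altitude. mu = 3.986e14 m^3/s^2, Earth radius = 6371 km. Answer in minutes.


r = 29969.7420 km = 2.9969742e+07 m
T = 2*pi*sqrt(r^3/mu) = 2*pi*sqrt(2.6918386e+22 / 3.986e14)
T = 51633.9949 s = 860.5666 min

860.5666 minutes


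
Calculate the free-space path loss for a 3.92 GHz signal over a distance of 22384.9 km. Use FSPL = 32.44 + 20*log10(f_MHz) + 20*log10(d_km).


f = 3.92 GHz = 3920.0000 MHz
d = 22384.9 km
FSPL = 32.44 + 20*log10(3920.0000) + 20*log10(22384.9)
FSPL = 32.44 + 71.8657 + 86.9991
FSPL = 191.3048 dB

191.3048 dB


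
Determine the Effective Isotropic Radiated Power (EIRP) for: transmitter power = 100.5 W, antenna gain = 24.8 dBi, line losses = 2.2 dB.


Pt = 100.5 W = 20.0217 dBW
EIRP = Pt_dBW + Gt - losses = 20.0217 + 24.8 - 2.2 = 42.6217 dBW

42.6217 dBW


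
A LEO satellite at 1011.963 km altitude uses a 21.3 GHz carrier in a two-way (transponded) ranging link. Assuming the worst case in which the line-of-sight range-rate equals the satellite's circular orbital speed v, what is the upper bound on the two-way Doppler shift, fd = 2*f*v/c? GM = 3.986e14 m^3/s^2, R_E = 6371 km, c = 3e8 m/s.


r = 7.382963e+06 m
v = sqrt(mu/r) = 7347.7319 m/s (worst-case radial velocity)
f = 21.3 GHz = 2.13e+10 Hz
fd = 2*f*v/c = 2*2.13e+10*7347.7319/3.0e+08
fd = 1.0433779e+06 Hz

1.0434e+06 Hz


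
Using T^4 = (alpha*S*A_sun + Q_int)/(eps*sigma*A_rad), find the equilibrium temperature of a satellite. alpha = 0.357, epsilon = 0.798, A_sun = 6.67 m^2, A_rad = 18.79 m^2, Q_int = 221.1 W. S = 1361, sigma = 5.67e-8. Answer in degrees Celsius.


Numerator = alpha*S*A_sun + Q_int = 0.357*1361*6.67 + 221.1 = 3461.8996 W
Denominator = eps*sigma*A_rad = 0.798*5.67e-8*18.79 = 8.5018361e-07 W/K^4
T^4 = 4.0719434e+09 K^4
T = 252.6099 K = -20.5401 C

-20.5401 degrees Celsius


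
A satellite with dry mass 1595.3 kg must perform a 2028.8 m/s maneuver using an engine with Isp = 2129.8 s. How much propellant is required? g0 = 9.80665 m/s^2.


ve = Isp * g0 = 2129.8 * 9.80665 = 20886.203170 m/s
mass ratio = exp(dv/ve) = exp(2028.8/20886.203170) = 1.10201012
m_prop = m_dry * (mr - 1) = 1595.3 * (1.10201012 - 1)
m_prop = 162.7367 kg

162.7367 kg


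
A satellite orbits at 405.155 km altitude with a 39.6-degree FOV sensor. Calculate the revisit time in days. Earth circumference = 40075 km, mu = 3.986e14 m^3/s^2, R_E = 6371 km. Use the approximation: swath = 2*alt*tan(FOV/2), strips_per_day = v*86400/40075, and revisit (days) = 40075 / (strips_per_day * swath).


swath = 2*405.155*tan(0.3455752) = 291.7296 km
v = sqrt(mu/r) = 7669.6754 m/s = 7.6697 km/s
strips/day = v*86400/40075 = 7.6697*86400/40075 = 16.5355
coverage/day = strips * swath = 16.5355 * 291.7296 = 4823.8924 km
revisit = 40075 / 4823.8924 = 8.3076 days

8.3076 days


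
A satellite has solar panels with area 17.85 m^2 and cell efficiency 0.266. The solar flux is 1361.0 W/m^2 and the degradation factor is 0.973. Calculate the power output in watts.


P = area * eta * S * degradation
P = 17.85 * 0.266 * 1361.0 * 0.973
P = 6287.6857 W

6287.6857 W


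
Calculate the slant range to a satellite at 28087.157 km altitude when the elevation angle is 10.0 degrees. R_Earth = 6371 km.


h = 28087.157 km, el = 10.0 deg
d = -R_E*sin(el) + sqrt((R_E*sin(el))^2 + 2*R_E*h + h^2)
d = -6371.0000*sin(0.1745329) + sqrt((6371.0000*0.1736482)^2 + 2*6371.0000*28087.157 + 28087.157^2)
d = 32775.8195 km

32775.8195 km


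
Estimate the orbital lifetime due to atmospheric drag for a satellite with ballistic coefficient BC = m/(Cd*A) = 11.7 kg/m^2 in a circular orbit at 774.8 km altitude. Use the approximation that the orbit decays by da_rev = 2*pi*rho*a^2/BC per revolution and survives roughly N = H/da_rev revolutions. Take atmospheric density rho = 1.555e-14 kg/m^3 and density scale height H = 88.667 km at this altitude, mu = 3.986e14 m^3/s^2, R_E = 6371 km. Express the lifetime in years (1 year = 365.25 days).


a = R_E + alt = 7145.8000 km = 7.1458e+06 m
da_rev = 2*pi*rho*a^2/BC = 2*pi*1.555e-14*(7.1458e+06)^2/11.7 = 0.426408756 m per revolution
N = H/da_rev = 88667.0000 m / 0.426408756 m = 207938.9760 revolutions
P = 2*pi*sqrt(a^3/mu) = 6011.5644 s
lifetime = N*P = 207938.9760 * 6011.5644 = 1.2500386e+09 s = 14468.0388 days
years = 14468.0388 / 365.25 = 39.6113 years

39.6113 years


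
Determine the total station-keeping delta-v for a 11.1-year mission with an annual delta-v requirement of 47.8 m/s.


dV = rate * years = 47.8 * 11.1
dV = 530.5800 m/s

530.5800 m/s


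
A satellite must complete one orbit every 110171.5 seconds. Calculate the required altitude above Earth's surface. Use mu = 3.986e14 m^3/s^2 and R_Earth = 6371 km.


T = 110171.5 s
r = (mu*T^2/(4*pi^2))^(1/3) = (3.986e14 * 110171.5^2 / (4*pi^2))^(1/3)
r = 4.9671281e+07 m = 49671.2811 km
alt = r - R_E = 49671.2811 - 6371 = 43300.2811 km

43300.2811 km


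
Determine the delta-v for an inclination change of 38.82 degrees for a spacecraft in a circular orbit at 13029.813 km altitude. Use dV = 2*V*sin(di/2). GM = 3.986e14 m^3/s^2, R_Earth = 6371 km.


r = 19400.8130 km = 1.9400813e+07 m
V = sqrt(mu/r) = 4532.7178 m/s
di = 38.82 deg = 0.6775368 rad
dV = 2*V*sin(di/2) = 2*4532.7178*sin(0.3387684)
dV = 3012.6777 m/s = 3.0127 km/s

3.0127 km/s


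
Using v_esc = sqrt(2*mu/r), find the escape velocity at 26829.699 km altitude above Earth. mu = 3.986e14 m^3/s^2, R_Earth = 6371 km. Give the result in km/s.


r = 6371.0 + 26829.699 = 33200.6990 km = 3.3200699e+07 m
v_esc = sqrt(2*mu/r) = sqrt(2*3.986e14 / 3.3200699e+07)
v_esc = 4900.1574 m/s = 4.9002 km/s

4.9002 km/s


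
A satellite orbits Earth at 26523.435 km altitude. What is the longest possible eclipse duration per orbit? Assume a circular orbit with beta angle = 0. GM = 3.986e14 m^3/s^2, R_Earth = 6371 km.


r = 32894.4350 km
T = 989.5634 min
Eclipse fraction = arcsin(R_E/r)/pi = arcsin(6371.0000/32894.4350)/pi
= arcsin(0.1936802)/pi = 0.06204241
Eclipse duration = 0.06204241 * 989.5634 = 61.3949 min

61.3949 minutes


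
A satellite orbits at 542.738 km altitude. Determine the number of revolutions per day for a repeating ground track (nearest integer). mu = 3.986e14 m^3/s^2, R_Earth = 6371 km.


r = 6.913738e+06 m
T = 2*pi*sqrt(r^3/mu) = 5721.1139 s = 95.3519 min
revs/day = 1440 / 95.3519 = 15.1020
Rounded: 15 revolutions per day

15 revolutions per day


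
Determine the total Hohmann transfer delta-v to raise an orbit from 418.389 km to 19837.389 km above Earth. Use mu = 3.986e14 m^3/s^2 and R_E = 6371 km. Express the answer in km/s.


r1 = 6789.3890 km = 6.789389e+06 m
r2 = 26208.3890 km = 2.6208389e+07 m
dv1 = sqrt(mu/r1)*(sqrt(2*r2/(r1+r2)) - 1) = 1994.8896 m/s
dv2 = sqrt(mu/r2)*(1 - sqrt(2*r1/(r1+r2))) = 1398.1480 m/s
total dv = |dv1| + |dv2| = 1994.8896 + 1398.1480 = 3393.0376 m/s = 3.3930 km/s

3.3930 km/s


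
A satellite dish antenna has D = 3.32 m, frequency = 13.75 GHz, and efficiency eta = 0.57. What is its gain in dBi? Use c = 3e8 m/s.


lambda = c/f = 3e8 / 1.375e+10 = 0.02181818 m
G = eta*(pi*D/lambda)^2 = 0.57*(pi*3.32/0.02181818)^2
G = 130260.7743 (linear)
G = 10*log10(130260.7743) = 51.1481 dBi

51.1481 dBi


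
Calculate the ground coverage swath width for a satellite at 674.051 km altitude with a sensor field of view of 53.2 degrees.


FOV = 53.2 deg = 0.9285152 rad
swath = 2 * alt * tan(FOV/2) = 2 * 674.051 * tan(0.4642576)
swath = 2 * 674.051 * 0.5007627
swath = 675.0792 km

675.0792 km


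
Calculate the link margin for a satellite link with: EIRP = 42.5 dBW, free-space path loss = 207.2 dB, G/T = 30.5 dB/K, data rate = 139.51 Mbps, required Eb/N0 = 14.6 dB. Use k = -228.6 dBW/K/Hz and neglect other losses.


C/N0 = EIRP - FSPL + G/T - k = 42.5 - 207.2 + 30.5 - (-228.6)
C/N0 = 94.4000 dB-Hz
R_b = 139.51 Mbps = 1.3951e+08 bps -> 10*log10(R_b) = 81.4461 dB-Hz
Eb/N0 = C/N0 - 10*log10(R_b) = 94.4000 - 81.4461 = 12.9539 dB
Margin = Eb/N0 - Eb/N0_req = 12.9539 - 14.6 = -1.6461 dB (negative margin: link does not close)

-1.6461 dB


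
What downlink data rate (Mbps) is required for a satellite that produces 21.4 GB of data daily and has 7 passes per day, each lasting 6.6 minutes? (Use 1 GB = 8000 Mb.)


total contact time = 7 * 6.6 * 60 = 2772.0000 s
data = 21.4 GB = 171200.0000 Mb
rate = 171200.0000 / 2772.0000 = 61.7605 Mbps

61.7605 Mbps


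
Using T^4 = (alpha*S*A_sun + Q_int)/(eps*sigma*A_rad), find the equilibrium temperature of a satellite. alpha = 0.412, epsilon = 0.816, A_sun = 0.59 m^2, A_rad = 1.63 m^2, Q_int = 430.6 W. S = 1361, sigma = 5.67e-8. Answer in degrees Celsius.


Numerator = alpha*S*A_sun + Q_int = 0.412*1361*0.59 + 430.6 = 761.4319 W
Denominator = eps*sigma*A_rad = 0.816*5.67e-8*1.63 = 7.5415536e-08 W/K^4
T^4 = 1.0096486e+10 K^4
T = 316.9878 K = 43.8378 C

43.8378 degrees Celsius


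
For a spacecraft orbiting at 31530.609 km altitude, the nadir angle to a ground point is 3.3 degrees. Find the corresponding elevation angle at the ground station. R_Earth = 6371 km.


r = R_E + alt = 37901.6090 km
Law of sines in the satellite / Earth-center / ground-point triangle:
  sin(nadir)/R_E = sin(90 + el)/r  =>  cos(el) = (r/R_E)*sin(nadir)
cos(el) = (37901.6090 / 6371.0000) * sin(3.3 deg) = 0.3424532
el = arccos(0.3424532) = 69.9736 deg
(Earth-central angle = 90 - nadir - el = 16.7264 deg)

69.9736 degrees


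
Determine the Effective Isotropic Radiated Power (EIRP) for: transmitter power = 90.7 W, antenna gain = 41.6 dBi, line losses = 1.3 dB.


Pt = 90.7 W = 19.5761 dBW
EIRP = Pt_dBW + Gt - losses = 19.5761 + 41.6 - 1.3 = 59.8761 dBW

59.8761 dBW


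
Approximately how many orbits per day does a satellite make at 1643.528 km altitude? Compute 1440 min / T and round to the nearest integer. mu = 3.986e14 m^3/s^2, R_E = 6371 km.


r = 8.014528e+06 m
T = 2*pi*sqrt(r^3/mu) = 7140.4922 s = 119.0082 min
revs/day = 1440 / 119.0082 = 12.1000
Rounded: 12 revolutions per day

12 revolutions per day


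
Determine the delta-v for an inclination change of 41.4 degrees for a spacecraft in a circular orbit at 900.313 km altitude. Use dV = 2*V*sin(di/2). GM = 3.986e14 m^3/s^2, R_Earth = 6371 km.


r = 7271.3130 km = 7.271313e+06 m
V = sqrt(mu/r) = 7403.9287 m/s
di = 41.4 deg = 0.7225663 rad
dV = 2*V*sin(di/2) = 2*7403.9287*sin(0.3612832)
dV = 5234.2051 m/s = 5.2342 km/s

5.2342 km/s


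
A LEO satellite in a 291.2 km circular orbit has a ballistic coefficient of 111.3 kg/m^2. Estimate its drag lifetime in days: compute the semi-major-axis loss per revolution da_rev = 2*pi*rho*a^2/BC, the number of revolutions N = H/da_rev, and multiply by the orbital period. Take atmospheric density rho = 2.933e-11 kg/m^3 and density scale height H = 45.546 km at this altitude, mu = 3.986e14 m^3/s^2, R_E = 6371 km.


a = R_E + alt = 6662.2000 km = 6.6622e+06 m
da_rev = 2*pi*rho*a^2/BC = 2*pi*2.933e-11*(6.6622e+06)^2/111.3 = 73.490652 m per revolution
N = H/da_rev = 45546.0000 m / 73.490652 m = 619.7523 revolutions
P = 2*pi*sqrt(a^3/mu) = 5411.7499 s
lifetime = N*P = 619.7523 * 5411.7499 = 3.3539444e+06 s = 38.8188 days

38.8188 days


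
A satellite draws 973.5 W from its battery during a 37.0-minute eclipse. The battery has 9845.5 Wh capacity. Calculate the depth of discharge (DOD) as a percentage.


E_used = P * t / 60 = 973.5 * 37.0 / 60 = 600.3250 Wh
DOD = E_used / E_total * 100 = 600.3250 / 9845.5 * 100
DOD = 6.0975 %

6.0975 %


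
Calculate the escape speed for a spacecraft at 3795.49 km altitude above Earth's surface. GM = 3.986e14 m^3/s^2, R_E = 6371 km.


r = 6371.0 + 3795.49 = 10166.4900 km = 1.016649e+07 m
v_esc = sqrt(2*mu/r) = sqrt(2*3.986e14 / 1.016649e+07)
v_esc = 8855.1949 m/s = 8.8552 km/s

8.8552 km/s


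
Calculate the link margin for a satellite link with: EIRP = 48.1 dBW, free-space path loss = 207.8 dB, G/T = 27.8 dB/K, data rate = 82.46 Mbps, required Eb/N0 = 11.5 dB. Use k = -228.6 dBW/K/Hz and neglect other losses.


C/N0 = EIRP - FSPL + G/T - k = 48.1 - 207.8 + 27.8 - (-228.6)
C/N0 = 96.7000 dB-Hz
R_b = 82.46 Mbps = 8.246e+07 bps -> 10*log10(R_b) = 79.1624 dB-Hz
Eb/N0 = C/N0 - 10*log10(R_b) = 96.7000 - 79.1624 = 17.5376 dB
Margin = Eb/N0 - Eb/N0_req = 17.5376 - 11.5 = 6.0376 dB (link closes)

6.0376 dB
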